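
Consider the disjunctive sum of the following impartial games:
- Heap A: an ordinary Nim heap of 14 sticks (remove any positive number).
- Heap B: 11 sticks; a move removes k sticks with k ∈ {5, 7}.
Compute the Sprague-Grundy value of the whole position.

Heap A is a plain Nim heap of size 14, so its Grundy value is 14.
Grundy values for heap B (subtraction set {5, 7}):
g(0) = mex{} = 0
g(1) = mex{} = 0
g(2) = mex{} = 0
g(3) = mex{} = 0
g(4) = mex{} = 0
g(5) = mex{0} = 1
g(6) = mex{0} = 1
g(7) = mex{0} = 1
g(8) = mex{0} = 1
g(9) = mex{0} = 1
g(10) = mex{0,1} = 2
g(11) = mex{0,1} = 2
So g(11) = 2.
The value of a disjunctive sum is the nim-sum of the parts.
Combined value = 14 XOR 2 = 12.

12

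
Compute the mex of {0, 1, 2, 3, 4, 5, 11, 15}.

The values 0, 1, 2, 3, 4, 5 are all present; 6 is the first non-negative integer missing from the set.

6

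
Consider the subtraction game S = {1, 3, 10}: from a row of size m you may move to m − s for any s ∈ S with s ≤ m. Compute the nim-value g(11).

Grundy values for subtraction set {1, 3, 10}:
k:     0  1  2  3  4  5  6  7  8  9 10 11
g(k):  0  1  0  1  0  1  0  1  0  1  2  3
So g(11) = 3.

3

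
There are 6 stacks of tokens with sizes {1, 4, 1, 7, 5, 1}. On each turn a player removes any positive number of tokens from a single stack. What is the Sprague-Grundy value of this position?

7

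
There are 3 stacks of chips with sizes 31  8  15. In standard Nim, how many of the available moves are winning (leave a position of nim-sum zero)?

Nim-sum: 31 XOR 8 XOR 15 = 24.
The overall nim-sum is X = 24. A stack of size p has a winning move iff p XOR X < p (reduce it to p XOR X).
  31: 31 XOR 24 = 7 < 31 — winning move (to 7).
  8: 8 XOR 24 = 16 ≥ 8 — no move.
  15: 15 XOR 24 = 23 ≥ 15 — no move.
That gives 1 winning move.

1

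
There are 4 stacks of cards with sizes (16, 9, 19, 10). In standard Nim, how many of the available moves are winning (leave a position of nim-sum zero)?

0

Bitwise XOR of the heap sizes:
  10000  (16)
  01001  (9)
  10011  (19)
  01010  (10)
  -----
  00000  (0)
The nim-sum is already 0, so every move leaves a nonzero nim-sum — there are no winning moves.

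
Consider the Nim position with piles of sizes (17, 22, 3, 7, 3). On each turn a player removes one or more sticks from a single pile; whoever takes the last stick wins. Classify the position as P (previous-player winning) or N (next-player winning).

P-position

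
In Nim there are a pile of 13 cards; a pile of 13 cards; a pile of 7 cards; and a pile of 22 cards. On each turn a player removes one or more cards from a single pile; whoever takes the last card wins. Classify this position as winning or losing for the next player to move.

Bitwise XOR of the heap sizes:
  01101  (13)
  01101  (13)
  00111  (7)
  10110  (22)
  -----
  10001  (17)
The nim-sum is 17 ≠ 0, so this is an N-position: the player to move can win.

Winning position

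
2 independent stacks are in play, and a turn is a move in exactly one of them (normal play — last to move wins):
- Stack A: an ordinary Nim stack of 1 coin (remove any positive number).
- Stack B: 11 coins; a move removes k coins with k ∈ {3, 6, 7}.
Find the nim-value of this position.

Stack A is a plain Nim stack of size 1, so its Grundy value is 1.
Build the Grundy sequence for stack B with g(k) = mex{g(k−s) : s ∈ {3, 6, 7}, s ≤ k}:
g(0) = mex{} = 0
g(1) = mex{} = 0
g(2) = mex{} = 0
g(3) = mex{0} = 1
g(4) = mex{0} = 1
g(5) = mex{0} = 1
g(6) = mex{0,1} = 2
g(7) = mex{0,1} = 2
g(8) = mex{0,1} = 2
g(9) = mex{0,1,2} = 3
g(10) = mex{1,2} = 0
g(11) = mex{1,2} = 0
So g(11) = 0.
The value of a disjunctive sum is the nim-sum of the parts.
Combined value = 1 XOR 0 = 1.

1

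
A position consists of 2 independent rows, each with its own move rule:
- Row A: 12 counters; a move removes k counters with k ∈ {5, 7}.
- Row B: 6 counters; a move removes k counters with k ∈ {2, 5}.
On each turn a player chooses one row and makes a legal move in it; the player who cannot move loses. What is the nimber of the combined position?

1

Grundy values for row A (subtraction set {5, 7}):
g(0) = mex{} = 0
g(1) = mex{} = 0
g(2) = mex{} = 0
g(3) = mex{} = 0
g(4) = mex{} = 0
g(5) = mex{0} = 1
g(6) = mex{0} = 1
g(7) = mex{0} = 1
g(8) = mex{0} = 1
g(9) = mex{0} = 1
g(10) = mex{0,1} = 2
g(11) = mex{0,1} = 2
g(12) = mex{1} = 0
So g(12) = 0.
Build the Grundy sequence for row B with g(k) = mex{g(k−s) : s ∈ {2, 5}, s ≤ k}:
g(0) = mex{} = 0
g(1) = mex{} = 0
g(2) = mex{0} = 1
g(3) = mex{0} = 1
g(4) = mex{1} = 0
g(5) = mex{0,1} = 2
g(6) = mex{0} = 1
So g(6) = 1.
By the Sprague-Grundy theorem, the Grundy value of a sum of independent games is the XOR of the component values.
Combined value = 0 ⊕ 1 = 1.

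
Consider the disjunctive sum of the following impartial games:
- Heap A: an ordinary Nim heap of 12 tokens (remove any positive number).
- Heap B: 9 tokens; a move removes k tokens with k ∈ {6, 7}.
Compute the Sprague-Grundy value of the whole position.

13

Heap A is a plain Nim heap of size 12, so its Grundy value is 12.
For heap B, compute g(0), g(1), … with moves {6, 7}:
g(0) = mex{} = 0
g(1) = mex{} = 0
g(2) = mex{} = 0
g(3) = mex{} = 0
g(4) = mex{} = 0
g(5) = mex{} = 0
g(6) = mex{0} = 1
g(7) = mex{0} = 1
g(8) = mex{0} = 1
g(9) = mex{0} = 1
So g(9) = 1.
The value of a disjunctive sum is the nim-sum of the parts.
Combined value = 12 XOR 1 = 13.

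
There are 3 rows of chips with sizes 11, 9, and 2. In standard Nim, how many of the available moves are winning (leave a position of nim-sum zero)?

Compute the nim-sum pairwise:
11 ⊕ 9 = 2
2 ⊕ 2 = 0
The nim-sum is already 0, so every move leaves a nonzero nim-sum — there are no winning moves.

0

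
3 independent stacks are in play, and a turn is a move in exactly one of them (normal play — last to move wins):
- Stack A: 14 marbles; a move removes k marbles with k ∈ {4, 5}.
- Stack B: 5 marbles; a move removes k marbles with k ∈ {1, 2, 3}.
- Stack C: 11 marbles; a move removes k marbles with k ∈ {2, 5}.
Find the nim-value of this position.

0

For stack A, compute g(0), g(1), … with moves {4, 5}:
k:     0  1  2  3  4  5  6  7  8  9 10 11 12 13 14
g(k):  0  0  0  0  1  1  1  1  2  0  0  0  0  1  1
So g(14) = 1.
Grundy values for stack B (subtraction set {1, 2, 3}):
k:     0  1  2  3  4  5
g(k):  0  1  2  3  0  1
So g(5) = 1.
Build the Grundy sequence for stack C with g(k) = mex{g(k−s) : s ∈ {2, 5}, s ≤ k}:
k:     0  1  2  3  4  5  6  7  8  9 10 11
g(k):  0  0  1  1  0  2  1  0  0  1  1  0
So g(11) = 0.
By the Sprague-Grundy theorem, the Grundy value of a sum of independent games is the XOR of the component values.
Combined value = 1 ⊕ 1 ⊕ 0 = 0.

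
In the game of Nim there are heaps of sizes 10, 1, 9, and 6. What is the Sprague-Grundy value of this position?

4

Nim-sum: 10 XOR 1 XOR 9 XOR 6 = 4.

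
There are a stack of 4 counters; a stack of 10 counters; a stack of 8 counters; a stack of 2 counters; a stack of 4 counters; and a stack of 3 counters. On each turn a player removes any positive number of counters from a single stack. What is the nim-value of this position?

Nim-sum: 4 ^ 10 ^ 8 ^ 2 ^ 4 ^ 3 = 3.

3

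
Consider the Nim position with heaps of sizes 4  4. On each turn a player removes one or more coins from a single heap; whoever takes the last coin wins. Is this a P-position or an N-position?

Nim-sum: 4 ⊕ 4 = 0.
The nim-sum is 0, so this is a P-position: the player to move is in a losing position under optimal play.

P-position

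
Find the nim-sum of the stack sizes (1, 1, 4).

Bitwise XOR of the heap sizes:
  001  (1)
  001  (1)
  100  (4)
  ---
  100  (4)

4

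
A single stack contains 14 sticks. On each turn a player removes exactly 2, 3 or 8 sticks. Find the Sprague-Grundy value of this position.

Compute g(0), g(1), … for moves {2, 3, 8}:
g(0) = mex{} = 0
g(1) = mex{} = 0
g(2) = mex{0} = 1
g(3) = mex{0} = 1
g(4) = mex{0,1} = 2
g(5) = mex{1} = 0
g(6) = mex{1,2} = 0
g(7) = mex{0,2} = 1
g(8) = mex{0} = 1
g(9) = mex{0,1} = 2
g(10) = mex{1} = 0
g(11) = mex{1,2} = 0
g(12) = mex{0,2} = 1
g(13) = mex{0} = 1
g(14) = mex{0,1} = 2
So g(14) = 2.

2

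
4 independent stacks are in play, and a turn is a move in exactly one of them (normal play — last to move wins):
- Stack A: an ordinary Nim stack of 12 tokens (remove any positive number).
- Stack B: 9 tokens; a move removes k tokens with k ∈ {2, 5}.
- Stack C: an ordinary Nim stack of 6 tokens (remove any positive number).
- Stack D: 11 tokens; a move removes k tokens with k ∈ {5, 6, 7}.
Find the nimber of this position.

Stack A is a plain Nim stack of size 12, so its Grundy value is 12.
For stack B, compute g(0), g(1), … with moves {2, 5}:
g(0) = mex{} = 0
g(1) = mex{} = 0
g(2) = mex{0} = 1
g(3) = mex{0} = 1
g(4) = mex{1} = 0
g(5) = mex{0,1} = 2
g(6) = mex{0} = 1
g(7) = mex{1,2} = 0
g(8) = mex{1} = 0
g(9) = mex{0} = 1
So g(9) = 1.
Stack C is a plain Nim stack of size 6, so its Grundy value is 6.
Build the Grundy sequence for stack D with g(k) = mex{g(k−s) : s ∈ {5, 6, 7}, s ≤ k}:
k:     0  1  2  3  4  5  6  7  8  9 10 11
g(k):  0  0  0  0  0  1  1  1  1  1  2  2
So g(11) = 2.
The value of a disjunctive sum is the nim-sum of the parts.
Combined value = 12 XOR 1 XOR 6 XOR 2 = 9.

9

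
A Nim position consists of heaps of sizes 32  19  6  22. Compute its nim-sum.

35

Nim-sum: 32 ⊕ 19 ⊕ 6 ⊕ 22 = 35.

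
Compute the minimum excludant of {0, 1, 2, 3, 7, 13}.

The values 0, 1, 2, 3 are all present; 4 is the first non-negative integer missing from the set.

4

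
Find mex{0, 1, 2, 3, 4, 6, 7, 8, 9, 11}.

5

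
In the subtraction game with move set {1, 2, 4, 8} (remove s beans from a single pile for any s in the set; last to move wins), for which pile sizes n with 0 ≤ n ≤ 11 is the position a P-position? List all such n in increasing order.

0, 3, 6, 9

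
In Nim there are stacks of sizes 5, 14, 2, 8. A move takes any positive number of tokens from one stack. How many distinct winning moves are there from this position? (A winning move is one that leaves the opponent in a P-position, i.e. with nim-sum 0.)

1

Bitwise XOR of the heap sizes:
  0101  (5)
  1110  (14)
  0010  (2)
  1000  (8)
  ----
  0001  (1)
The overall nim-sum is X = 1. A stack of size p has a winning move iff p XOR X < p (reduce it to p XOR X).
  5: 5 XOR 1 = 4 < 5 — winning move (to 4).
  14: 14 XOR 1 = 15 ≥ 14 — no move.
  2: 2 XOR 1 = 3 ≥ 2 — no move.
  8: 8 XOR 1 = 9 ≥ 8 — no move.
That gives 1 winning move.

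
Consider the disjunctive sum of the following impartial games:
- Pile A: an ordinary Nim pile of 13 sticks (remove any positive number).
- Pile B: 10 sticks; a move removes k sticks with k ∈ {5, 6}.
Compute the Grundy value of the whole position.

15

Pile A is a plain Nim pile of size 13, so its Grundy value is 13.
Build the Grundy sequence for pile B with g(k) = mex{g(k−s) : s ∈ {5, 6}, s ≤ k}:
k:     0  1  2  3  4  5  6  7  8  9 10
g(k):  0  0  0  0  0  1  1  1  1  1  2
So g(10) = 2.
By the Sprague-Grundy theorem, the Grundy value of a sum of independent games is the XOR of the component values.
Combined value = 13 ⊕ 2 = 15.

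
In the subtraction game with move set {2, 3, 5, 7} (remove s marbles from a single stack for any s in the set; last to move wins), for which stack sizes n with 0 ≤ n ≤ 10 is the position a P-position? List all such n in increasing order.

0, 1, 9, 10

Build the Grundy sequence with g(k) = mex{g(k−s) : s ∈ {2, 3, 5, 7}, s ≤ k}:
k:     0  1  2  3  4  5  6  7  8  9 10
g(k):  0  0  1  1  2  2  3  3  4  0  0
The P-positions (g = 0) in 0..10 are 0, 1, 9, 10.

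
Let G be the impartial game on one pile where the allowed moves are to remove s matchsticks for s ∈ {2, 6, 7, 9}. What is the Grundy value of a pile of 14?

3

Compute g(0), g(1), … for moves {2, 6, 7, 9}:
g(0) = mex{} = 0
g(1) = mex{} = 0
g(2) = mex{0} = 1
g(3) = mex{0} = 1
g(4) = mex{1} = 0
g(5) = mex{1} = 0
g(6) = mex{0} = 1
g(7) = mex{0} = 1
g(8) = mex{0,1} = 2
g(9) = mex{0,1} = 2
g(10) = mex{0,1,2} = 3
g(11) = mex{0,1,2} = 3
g(12) = mex{0,1,3} = 2
g(13) = mex{0,1,3} = 2
g(14) = mex{0,1,2} = 3
So g(14) = 3.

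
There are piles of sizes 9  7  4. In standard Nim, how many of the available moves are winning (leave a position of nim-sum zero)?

Compute the nim-sum pairwise:
9 XOR 7 = 14
14 XOR 4 = 10
The overall nim-sum is X = 10. A pile of size p has a winning move iff p XOR X < p (reduce it to p XOR X).
  9: 9 XOR 10 = 3 < 9 — winning move (to 3).
  7: 7 XOR 10 = 13 ≥ 7 — no move.
  4: 4 XOR 10 = 14 ≥ 4 — no move.
That gives 1 winning move.

1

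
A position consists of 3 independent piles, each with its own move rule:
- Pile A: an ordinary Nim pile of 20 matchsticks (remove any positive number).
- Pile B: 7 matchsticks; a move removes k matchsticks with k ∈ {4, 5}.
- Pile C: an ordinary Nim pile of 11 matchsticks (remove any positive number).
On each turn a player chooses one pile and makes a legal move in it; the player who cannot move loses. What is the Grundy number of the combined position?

Pile A is a plain Nim pile of size 20, so its Grundy value is 20.
For pile B, compute g(0), g(1), … with moves {4, 5}:
g(0) = mex{} = 0
g(1) = mex{} = 0
g(2) = mex{} = 0
g(3) = mex{} = 0
g(4) = mex{0} = 1
g(5) = mex{0} = 1
g(6) = mex{0} = 1
g(7) = mex{0} = 1
So g(7) = 1.
Pile C is a plain Nim pile of size 11, so its Grundy value is 11.
By the Sprague-Grundy theorem, the Grundy value of a sum of independent games is the XOR of the component values.
Combined value = 20 ⊕ 1 ⊕ 11 = 30.

30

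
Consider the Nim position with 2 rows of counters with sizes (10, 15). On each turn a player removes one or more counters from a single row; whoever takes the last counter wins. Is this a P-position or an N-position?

Bitwise XOR of the heap sizes:
  1010  (10)
  1111  (15)
  ----
  0101  (5)
The nim-sum is 5 ≠ 0, so this is an N-position: the player to move can win.

N-position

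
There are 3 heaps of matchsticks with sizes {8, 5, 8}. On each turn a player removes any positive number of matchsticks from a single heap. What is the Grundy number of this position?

Nim-sum: 8 ^ 5 ^ 8 = 5.

5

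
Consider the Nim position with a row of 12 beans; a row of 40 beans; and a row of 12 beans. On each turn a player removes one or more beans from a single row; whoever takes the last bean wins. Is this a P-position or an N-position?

N-position

In binary:
  001100  (12)
  101000  (40)
  001100  (12)
  ------
  101000  (40)
The nim-sum is 40 ≠ 0, so this is an N-position: the player to move can win.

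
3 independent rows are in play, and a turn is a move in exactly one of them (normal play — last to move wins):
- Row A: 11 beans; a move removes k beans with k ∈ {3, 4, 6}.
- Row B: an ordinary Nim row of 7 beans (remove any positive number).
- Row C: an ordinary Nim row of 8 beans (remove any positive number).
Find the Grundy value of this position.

15

Grundy values for row A (subtraction set {3, 4, 6}):
g(0) = mex{} = 0
g(1) = mex{} = 0
g(2) = mex{} = 0
g(3) = mex{0} = 1
g(4) = mex{0} = 1
g(5) = mex{0} = 1
g(6) = mex{0,1} = 2
g(7) = mex{0,1} = 2
g(8) = mex{0,1} = 2
g(9) = mex{1,2} = 0
g(10) = mex{1,2} = 0
g(11) = mex{1,2} = 0
So g(11) = 0.
Row B is a plain Nim row of size 7, so its Grundy value is 7.
Row C is a plain Nim row of size 8, so its Grundy value is 8.
By the Sprague-Grundy theorem, the Grundy value of a sum of independent games is the XOR of the component values.
Combined value = 0 ⊕ 7 ⊕ 8 = 15.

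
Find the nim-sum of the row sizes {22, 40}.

Nim-sum: 22 XOR 40 = 62.

62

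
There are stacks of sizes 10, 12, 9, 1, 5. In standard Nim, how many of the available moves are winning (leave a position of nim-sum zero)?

Nim-sum: 10 ^ 12 ^ 9 ^ 1 ^ 5 = 11.
The overall nim-sum is X = 11. A stack of size p has a winning move iff p XOR X < p (reduce it to p XOR X).
  10: 10 XOR 11 = 1 < 10 — winning move (to 1).
  12: 12 XOR 11 = 7 < 12 — winning move (to 7).
  9: 9 XOR 11 = 2 < 9 — winning move (to 2).
  1: 1 XOR 11 = 10 ≥ 1 — no move.
  5: 5 XOR 11 = 14 ≥ 5 — no move.
That gives 3 winning moves.

3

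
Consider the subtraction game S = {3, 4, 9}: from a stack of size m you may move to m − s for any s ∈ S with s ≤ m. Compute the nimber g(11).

1

Build the Grundy sequence with g(k) = mex{g(k−s) : s ∈ {3, 4, 9}, s ≤ k}:
g(0) = mex{} = 0
g(1) = mex{} = 0
g(2) = mex{} = 0
g(3) = mex{0} = 1
g(4) = mex{0} = 1
g(5) = mex{0} = 1
g(6) = mex{0,1} = 2
g(7) = mex{1} = 0
g(8) = mex{1} = 0
g(9) = mex{0,1,2} = 3
g(10) = mex{0,2} = 1
g(11) = mex{0} = 1
So g(11) = 1.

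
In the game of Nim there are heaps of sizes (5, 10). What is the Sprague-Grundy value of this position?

In binary:
  0101  (5)
  1010  (10)
  ----
  1111  (15)

15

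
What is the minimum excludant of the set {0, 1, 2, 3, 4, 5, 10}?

6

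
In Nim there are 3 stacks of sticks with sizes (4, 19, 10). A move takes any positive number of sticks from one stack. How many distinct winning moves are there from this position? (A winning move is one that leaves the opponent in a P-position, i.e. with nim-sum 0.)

1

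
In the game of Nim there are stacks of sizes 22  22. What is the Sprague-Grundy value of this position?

0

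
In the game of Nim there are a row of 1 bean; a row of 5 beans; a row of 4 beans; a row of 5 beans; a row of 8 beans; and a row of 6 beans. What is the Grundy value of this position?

Compute the nim-sum pairwise:
1 XOR 5 = 4
4 XOR 4 = 0
0 XOR 5 = 5
5 XOR 8 = 13
13 XOR 6 = 11

11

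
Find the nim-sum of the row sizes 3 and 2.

Compute the nim-sum pairwise:
3 ⊕ 2 = 1

1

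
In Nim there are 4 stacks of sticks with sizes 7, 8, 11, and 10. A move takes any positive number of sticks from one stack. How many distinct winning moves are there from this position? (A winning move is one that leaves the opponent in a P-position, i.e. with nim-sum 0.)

3

Compute the nim-sum pairwise:
7 ⊕ 8 = 15
15 ⊕ 11 = 4
4 ⊕ 10 = 14
The overall nim-sum is X = 14. A stack of size p has a winning move iff p XOR X < p (reduce it to p XOR X).
  7: 7 XOR 14 = 9 ≥ 7 — no move.
  8: 8 XOR 14 = 6 < 8 — winning move (to 6).
  11: 11 XOR 14 = 5 < 11 — winning move (to 5).
  10: 10 XOR 14 = 4 < 10 — winning move (to 4).
That gives 3 winning moves.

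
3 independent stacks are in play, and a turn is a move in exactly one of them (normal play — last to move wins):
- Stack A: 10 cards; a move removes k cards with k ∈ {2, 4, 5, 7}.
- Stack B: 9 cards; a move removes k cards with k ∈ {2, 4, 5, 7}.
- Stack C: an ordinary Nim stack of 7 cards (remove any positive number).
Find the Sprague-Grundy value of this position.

For stack A, compute g(0), g(1), … with moves {2, 4, 5, 7}:
k:     0  1  2  3  4  5  6  7  8  9 10
g(k):  0  0  1  1  2  2  3  3  4  0  0
So g(10) = 0.
For stack B, compute g(0), g(1), … with moves {2, 4, 5, 7}:
k:     0  1  2  3  4  5  6  7  8  9
g(k):  0  0  1  1  2  2  3  3  4  0
So g(9) = 0.
Stack C is a plain Nim stack of size 7, so its Grundy value is 7.
The value of a disjunctive sum is the nim-sum of the parts.
Combined value = 0 ⊕ 0 ⊕ 7 = 7.

7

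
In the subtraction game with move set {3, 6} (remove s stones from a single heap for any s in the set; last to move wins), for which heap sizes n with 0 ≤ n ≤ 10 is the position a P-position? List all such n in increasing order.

Grundy values for subtraction set {3, 6}:
k:     0  1  2  3  4  5  6  7  8  9 10
g(k):  0  0  0  1  1  1  2  2  2  0  0
The P-positions (g = 0) in 0..10 are 0, 1, 2, 9, 10.

0, 1, 2, 9, 10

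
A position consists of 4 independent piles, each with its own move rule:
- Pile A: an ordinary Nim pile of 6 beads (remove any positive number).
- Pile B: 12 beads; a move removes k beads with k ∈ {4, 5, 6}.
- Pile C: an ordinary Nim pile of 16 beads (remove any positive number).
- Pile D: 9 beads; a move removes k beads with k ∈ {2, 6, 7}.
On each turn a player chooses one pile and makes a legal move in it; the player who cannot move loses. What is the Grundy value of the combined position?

Pile A is a plain Nim pile of size 6, so its Grundy value is 6.
For pile B, compute g(0), g(1), … with moves {4, 5, 6}:
k:     0  1  2  3  4  5  6  7  8  9 10 11 12
g(k):  0  0  0  0  1  1  1  1  2  2  0  0  0
So g(12) = 0.
Pile C is a plain Nim pile of size 16, so its Grundy value is 16.
Build the Grundy sequence for pile D with g(k) = mex{g(k−s) : s ∈ {2, 6, 7}, s ≤ k}:
k:     0  1  2  3  4  5  6  7  8  9
g(k):  0  0  1  1  0  0  1  1  2  0
So g(9) = 0.
By the Sprague-Grundy theorem, the Grundy value of a sum of independent games is the XOR of the component values.
Combined value = 6 ⊕ 0 ⊕ 16 ⊕ 0 = 22.

22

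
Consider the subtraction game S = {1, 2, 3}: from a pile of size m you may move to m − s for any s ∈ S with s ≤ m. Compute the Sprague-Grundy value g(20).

0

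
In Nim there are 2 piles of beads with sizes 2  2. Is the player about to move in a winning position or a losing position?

Losing position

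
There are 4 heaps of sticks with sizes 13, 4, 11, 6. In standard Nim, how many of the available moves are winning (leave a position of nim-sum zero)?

3

Compute the nim-sum pairwise:
13 ^ 4 = 9
9 ^ 11 = 2
2 ^ 6 = 4
The overall nim-sum is X = 4. A heap of size p has a winning move iff p XOR X < p (reduce it to p XOR X).
  13: 13 XOR 4 = 9 < 13 — winning move (to 9).
  4: 4 XOR 4 = 0 < 4 — winning move (to 0).
  11: 11 XOR 4 = 15 ≥ 11 — no move.
  6: 6 XOR 4 = 2 < 6 — winning move (to 2).
That gives 3 winning moves.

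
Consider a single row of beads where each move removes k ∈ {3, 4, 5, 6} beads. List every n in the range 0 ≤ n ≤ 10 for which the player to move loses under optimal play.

0, 1, 2, 9, 10

Build the Grundy sequence with g(k) = mex{g(k−s) : s ∈ {3, 4, 5, 6}, s ≤ k}:
k:     0  1  2  3  4  5  6  7  8  9 10
g(k):  0  0  0  1  1  1  2  2  2  0  0
The P-positions (g = 0) in 0..10 are 0, 1, 2, 9, 10.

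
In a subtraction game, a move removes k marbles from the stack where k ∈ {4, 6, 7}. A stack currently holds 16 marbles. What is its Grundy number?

1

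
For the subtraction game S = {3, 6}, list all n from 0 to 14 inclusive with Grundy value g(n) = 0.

Grundy values for subtraction set {3, 6}:
g(0) = mex{} = 0
g(1) = mex{} = 0
g(2) = mex{} = 0
g(3) = mex{0} = 1
g(4) = mex{0} = 1
g(5) = mex{0} = 1
g(6) = mex{0,1} = 2
g(7) = mex{0,1} = 2
g(8) = mex{0,1} = 2
g(9) = mex{1,2} = 0
g(10) = mex{1,2} = 0
g(11) = mex{1,2} = 0
g(12) = mex{0,2} = 1
g(13) = mex{0,2} = 1
g(14) = mex{0,2} = 1
The P-positions (g = 0) in 0..14 are 0, 1, 2, 9, 10, 11.

0, 1, 2, 9, 10, 11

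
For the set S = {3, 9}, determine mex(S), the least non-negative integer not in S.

0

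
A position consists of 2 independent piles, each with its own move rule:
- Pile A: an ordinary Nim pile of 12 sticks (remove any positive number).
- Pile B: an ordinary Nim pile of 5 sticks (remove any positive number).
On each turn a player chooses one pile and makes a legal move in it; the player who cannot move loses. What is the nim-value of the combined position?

9

Pile A is a plain Nim pile of size 12, so its Grundy value is 12.
Pile B is a plain Nim pile of size 5, so its Grundy value is 5.
By the Sprague-Grundy theorem, the Grundy value of a sum of independent games is the XOR of the component values.
Combined value = 12 XOR 5 = 9.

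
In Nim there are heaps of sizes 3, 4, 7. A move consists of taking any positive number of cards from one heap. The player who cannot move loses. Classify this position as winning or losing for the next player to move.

Compute the nim-sum pairwise:
3 ⊕ 4 = 7
7 ⊕ 7 = 0
The nim-sum is 0, so this is a P-position: the player to move is in a losing position under optimal play.

Losing position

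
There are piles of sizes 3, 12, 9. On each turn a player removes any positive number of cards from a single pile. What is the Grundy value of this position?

6

Compute the nim-sum pairwise:
3 ^ 12 = 15
15 ^ 9 = 6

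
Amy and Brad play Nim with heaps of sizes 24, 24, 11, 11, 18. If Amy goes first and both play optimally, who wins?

Amy wins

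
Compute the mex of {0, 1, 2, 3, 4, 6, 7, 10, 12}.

5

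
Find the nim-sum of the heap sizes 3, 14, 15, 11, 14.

7

Nim-sum: 3 ^ 14 ^ 15 ^ 11 ^ 14 = 7.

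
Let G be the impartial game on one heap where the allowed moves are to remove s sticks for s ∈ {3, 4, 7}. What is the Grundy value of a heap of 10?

Grundy values for subtraction set {3, 4, 7}:
k:     0  1  2  3  4  5  6  7  8  9 10
g(k):  0  0  0  1  1  1  2  2  2  3  0
So g(10) = 0.

0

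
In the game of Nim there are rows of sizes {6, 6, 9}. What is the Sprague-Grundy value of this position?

9

Nim-sum: 6 XOR 6 XOR 9 = 9.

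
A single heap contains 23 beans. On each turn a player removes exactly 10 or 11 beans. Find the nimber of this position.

Build the Grundy sequence with g(k) = mex{g(k−s) : s ∈ {10, 11}, s ≤ k}:
k:     0  1  2  3  4  5  6  7  8  9 10 11 12 13 14 15 16 17 18 19 20 21 22 23
g(k):  0  0  0  0  0  0  0  0  0  0  1  1  1  1  1  1  1  1  1  1  2  0  0  0
So g(23) = 0.

0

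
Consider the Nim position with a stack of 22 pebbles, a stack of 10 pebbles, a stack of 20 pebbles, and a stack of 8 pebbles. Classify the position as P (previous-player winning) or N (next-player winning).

P-position

Compute the nim-sum pairwise:
22 ^ 10 = 28
28 ^ 20 = 8
8 ^ 8 = 0
The nim-sum is 0, so this is a P-position: the player to move is in a losing position under optimal play.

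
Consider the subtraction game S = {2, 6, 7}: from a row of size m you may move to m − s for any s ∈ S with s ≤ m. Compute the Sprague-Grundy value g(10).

Grundy values for subtraction set {2, 6, 7}:
k:     0  1  2  3  4  5  6  7  8  9 10
g(k):  0  0  1  1  0  0  1  1  2  0  3
So g(10) = 3.

3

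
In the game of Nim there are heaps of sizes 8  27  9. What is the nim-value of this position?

Nim-sum: 8 ⊕ 27 ⊕ 9 = 26.

26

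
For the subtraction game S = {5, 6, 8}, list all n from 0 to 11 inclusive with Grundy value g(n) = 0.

0, 1, 2, 3, 4

Compute g(0), g(1), … for moves {5, 6, 8}:
k:     0  1  2  3  4  5  6  7  8  9 10 11
g(k):  0  0  0  0  0  1  1  1  1  1  2  2
The P-positions (g = 0) in 0..11 are 0, 1, 2, 3, 4.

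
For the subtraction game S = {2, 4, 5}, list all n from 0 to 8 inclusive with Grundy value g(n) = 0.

0, 1, 7, 8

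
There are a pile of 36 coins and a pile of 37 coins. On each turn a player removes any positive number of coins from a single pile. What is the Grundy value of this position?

Nim-sum: 36 ⊕ 37 = 1.

1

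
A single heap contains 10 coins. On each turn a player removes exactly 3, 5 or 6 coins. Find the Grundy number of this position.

Build the Grundy sequence with g(k) = mex{g(k−s) : s ∈ {3, 5, 6}, s ≤ k}:
k:     0  1  2  3  4  5  6  7  8  9 10
g(k):  0  0  0  1  1  1  2  2  2  0  0
So g(10) = 0.

0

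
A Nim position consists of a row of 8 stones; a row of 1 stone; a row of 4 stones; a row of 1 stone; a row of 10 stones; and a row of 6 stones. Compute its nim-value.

0

Nim-sum: 8 ^ 1 ^ 4 ^ 1 ^ 10 ^ 6 = 0.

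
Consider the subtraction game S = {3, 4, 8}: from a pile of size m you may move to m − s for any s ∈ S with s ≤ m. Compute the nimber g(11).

3

Build the Grundy sequence with g(k) = mex{g(k−s) : s ∈ {3, 4, 8}, s ≤ k}:
k:     0  1  2  3  4  5  6  7  8  9 10 11
g(k):  0  0  0  1  1  1  2  0  2  3  1  3
So g(11) = 3.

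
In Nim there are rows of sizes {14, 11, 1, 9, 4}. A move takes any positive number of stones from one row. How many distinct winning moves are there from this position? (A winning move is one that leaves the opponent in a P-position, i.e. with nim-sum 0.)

Compute the nim-sum pairwise:
14 ^ 11 = 5
5 ^ 1 = 4
4 ^ 9 = 13
13 ^ 4 = 9
The overall nim-sum is X = 9. A row of size p has a winning move iff p XOR X < p (reduce it to p XOR X).
  14: 14 XOR 9 = 7 < 14 — winning move (to 7).
  11: 11 XOR 9 = 2 < 11 — winning move (to 2).
  1: 1 XOR 9 = 8 ≥ 1 — no move.
  9: 9 XOR 9 = 0 < 9 — winning move (to 0).
  4: 4 XOR 9 = 13 ≥ 4 — no move.
That gives 3 winning moves.

3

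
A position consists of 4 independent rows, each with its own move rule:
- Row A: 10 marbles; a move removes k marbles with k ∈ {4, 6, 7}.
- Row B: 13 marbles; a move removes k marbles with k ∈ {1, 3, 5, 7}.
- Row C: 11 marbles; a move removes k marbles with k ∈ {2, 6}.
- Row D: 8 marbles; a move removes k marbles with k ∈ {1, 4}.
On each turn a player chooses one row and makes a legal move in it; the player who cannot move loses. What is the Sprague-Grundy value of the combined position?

For row A, compute g(0), g(1), … with moves {4, 6, 7}:
g(0) = mex{} = 0
g(1) = mex{} = 0
g(2) = mex{} = 0
g(3) = mex{} = 0
g(4) = mex{0} = 1
g(5) = mex{0} = 1
g(6) = mex{0} = 1
g(7) = mex{0} = 1
g(8) = mex{0,1} = 2
g(9) = mex{0,1} = 2
g(10) = mex{0,1} = 2
So g(10) = 2.
For row B, compute g(0), g(1), … with moves {1, 3, 5, 7}:
g(0) = mex{} = 0
g(1) = mex{0} = 1
g(2) = mex{1} = 0
g(3) = mex{0} = 1
g(4) = mex{1} = 0
g(5) = mex{0} = 1
g(6) = mex{1} = 0
g(7) = mex{0} = 1
g(8) = mex{1} = 0
g(9) = mex{0} = 1
g(10) = mex{1} = 0
g(11) = mex{0} = 1
g(12) = mex{1} = 0
g(13) = mex{0} = 1
So g(13) = 1.
Grundy values for row C (subtraction set {2, 6}):
k:     0  1  2  3  4  5  6  7  8  9 10 11
g(k):  0  0  1  1  0  0  1  1  0  0  1  1
So g(11) = 1.
Build the Grundy sequence for row D with g(k) = mex{g(k−s) : s ∈ {1, 4}, s ≤ k}:
k:     0  1  2  3  4  5  6  7  8
g(k):  0  1  0  1  2  0  1  0  1
So g(8) = 1.
The value of a disjunctive sum is the nim-sum of the parts.
Combined value = 2 XOR 1 XOR 1 XOR 1 = 3.

3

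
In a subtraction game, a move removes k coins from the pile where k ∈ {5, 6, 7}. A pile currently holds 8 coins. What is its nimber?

1

Build the Grundy sequence with g(k) = mex{g(k−s) : s ∈ {5, 6, 7}, s ≤ k}:
k:     0  1  2  3  4  5  6  7  8
g(k):  0  0  0  0  0  1  1  1  1
So g(8) = 1.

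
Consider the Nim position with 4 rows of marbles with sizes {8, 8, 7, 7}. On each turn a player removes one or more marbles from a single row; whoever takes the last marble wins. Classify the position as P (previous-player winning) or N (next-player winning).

Bitwise XOR of the heap sizes:
  1000  (8)
  1000  (8)
  0111  (7)
  0111  (7)
  ----
  0000  (0)
The nim-sum is 0, so this is a P-position: the player to move is in a losing position under optimal play.

P-position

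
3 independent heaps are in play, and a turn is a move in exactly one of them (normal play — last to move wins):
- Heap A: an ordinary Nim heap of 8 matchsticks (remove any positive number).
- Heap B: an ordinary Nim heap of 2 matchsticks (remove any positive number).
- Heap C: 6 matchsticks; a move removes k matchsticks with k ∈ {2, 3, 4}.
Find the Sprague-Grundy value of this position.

10

Heap A is a plain Nim heap of size 8, so its Grundy value is 8.
Heap B is a plain Nim heap of size 2, so its Grundy value is 2.
Build the Grundy sequence for heap C with g(k) = mex{g(k−s) : s ∈ {2, 3, 4}, s ≤ k}:
g(0) = mex{} = 0
g(1) = mex{} = 0
g(2) = mex{0} = 1
g(3) = mex{0} = 1
g(4) = mex{0,1} = 2
g(5) = mex{0,1} = 2
g(6) = mex{1,2} = 0
So g(6) = 0.
By the Sprague-Grundy theorem, the Grundy value of a sum of independent games is the XOR of the component values.
Combined value = 8 XOR 2 XOR 0 = 10.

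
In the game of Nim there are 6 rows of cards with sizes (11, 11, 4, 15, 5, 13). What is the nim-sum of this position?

3

Nim-sum: 11 ^ 11 ^ 4 ^ 15 ^ 5 ^ 13 = 3.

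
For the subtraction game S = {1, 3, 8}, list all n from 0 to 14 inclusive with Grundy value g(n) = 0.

0, 2, 4, 6, 11, 13

Build the Grundy sequence with g(k) = mex{g(k−s) : s ∈ {1, 3, 8}, s ≤ k}:
g(0) = mex{} = 0
g(1) = mex{0} = 1
g(2) = mex{1} = 0
g(3) = mex{0} = 1
g(4) = mex{1} = 0
g(5) = mex{0} = 1
g(6) = mex{1} = 0
g(7) = mex{0} = 1
g(8) = mex{0,1} = 2
g(9) = mex{0,1,2} = 3
g(10) = mex{0,1,3} = 2
g(11) = mex{1,2} = 0
g(12) = mex{0,3} = 1
g(13) = mex{1,2} = 0
g(14) = mex{0} = 1
The P-positions (g = 0) in 0..14 are 0, 2, 4, 6, 11, 13.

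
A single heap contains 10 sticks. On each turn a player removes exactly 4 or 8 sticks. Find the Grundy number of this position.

2

Build the Grundy sequence with g(k) = mex{g(k−s) : s ∈ {4, 8}, s ≤ k}:
k:     0  1  2  3  4  5  6  7  8  9 10
g(k):  0  0  0  0  1  1  1  1  2  2  2
So g(10) = 2.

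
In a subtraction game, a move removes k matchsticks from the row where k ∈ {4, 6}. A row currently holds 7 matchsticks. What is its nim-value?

1

Compute g(0), g(1), … for moves {4, 6}:
g(0) = mex{} = 0
g(1) = mex{} = 0
g(2) = mex{} = 0
g(3) = mex{} = 0
g(4) = mex{0} = 1
g(5) = mex{0} = 1
g(6) = mex{0} = 1
g(7) = mex{0} = 1
So g(7) = 1.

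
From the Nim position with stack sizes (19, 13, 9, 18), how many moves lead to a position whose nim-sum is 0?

1

Compute the nim-sum pairwise:
19 XOR 13 = 30
30 XOR 9 = 23
23 XOR 18 = 5
The overall nim-sum is X = 5. A stack of size p has a winning move iff p XOR X < p (reduce it to p XOR X).
  19: 19 XOR 5 = 22 ≥ 19 — no move.
  13: 13 XOR 5 = 8 < 13 — winning move (to 8).
  9: 9 XOR 5 = 12 ≥ 9 — no move.
  18: 18 XOR 5 = 23 ≥ 18 — no move.
That gives 1 winning move.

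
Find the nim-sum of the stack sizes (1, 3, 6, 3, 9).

14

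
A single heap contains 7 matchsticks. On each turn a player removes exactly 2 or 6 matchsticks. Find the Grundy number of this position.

Build the Grundy sequence with g(k) = mex{g(k−s) : s ∈ {2, 6}, s ≤ k}:
k:     0  1  2  3  4  5  6  7
g(k):  0  0  1  1  0  0  1  1
So g(7) = 1.

1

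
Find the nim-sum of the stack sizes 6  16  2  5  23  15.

Compute the nim-sum pairwise:
6 XOR 16 = 22
22 XOR 2 = 20
20 XOR 5 = 17
17 XOR 23 = 6
6 XOR 15 = 9

9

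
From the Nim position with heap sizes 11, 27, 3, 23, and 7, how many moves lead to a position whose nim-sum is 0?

Write each in binary and XOR column by column:
  01011  (11)
  11011  (27)
  00011  (3)
  10111  (23)
  00111  (7)
  -----
  00011  (3)
The overall nim-sum is X = 3. A heap of size p has a winning move iff p XOR X < p (reduce it to p XOR X).
  11: 11 XOR 3 = 8 < 11 — winning move (to 8).
  27: 27 XOR 3 = 24 < 27 — winning move (to 24).
  3: 3 XOR 3 = 0 < 3 — winning move (to 0).
  23: 23 XOR 3 = 20 < 23 — winning move (to 20).
  7: 7 XOR 3 = 4 < 7 — winning move (to 4).
That gives 5 winning moves.

5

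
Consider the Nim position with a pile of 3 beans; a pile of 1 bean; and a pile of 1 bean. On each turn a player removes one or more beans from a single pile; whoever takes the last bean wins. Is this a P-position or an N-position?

N-position

Nim-sum: 3 ^ 1 ^ 1 = 3.
The nim-sum is 3 ≠ 0, so this is an N-position: the player to move can win.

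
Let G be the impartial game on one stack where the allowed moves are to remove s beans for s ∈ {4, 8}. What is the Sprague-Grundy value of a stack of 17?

Grundy values for subtraction set {4, 8}:
k:     0  1  2  3  4  5  6  7  8  9 10 11 12 13 14 15 16 17
g(k):  0  0  0  0  1  1  1  1  2  2  2  2  0  0  0  0  1  1
So g(17) = 1.

1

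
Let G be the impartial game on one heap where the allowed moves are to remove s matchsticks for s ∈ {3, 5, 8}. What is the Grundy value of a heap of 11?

Compute g(0), g(1), … for moves {3, 5, 8}:
g(0) = mex{} = 0
g(1) = mex{} = 0
g(2) = mex{} = 0
g(3) = mex{0} = 1
g(4) = mex{0} = 1
g(5) = mex{0} = 1
g(6) = mex{0,1} = 2
g(7) = mex{0,1} = 2
g(8) = mex{0,1} = 2
g(9) = mex{0,1,2} = 3
g(10) = mex{0,1,2} = 3
g(11) = mex{1,2} = 0
So g(11) = 0.

0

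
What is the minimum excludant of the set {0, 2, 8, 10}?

1

0 is in the set but 1 is not, so the mex is 1.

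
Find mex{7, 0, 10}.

0 is in the set but 1 is not, so the mex is 1.

1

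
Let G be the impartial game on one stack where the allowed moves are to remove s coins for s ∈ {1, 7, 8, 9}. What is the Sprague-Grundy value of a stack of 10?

2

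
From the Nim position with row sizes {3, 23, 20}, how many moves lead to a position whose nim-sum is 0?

0

Compute the nim-sum pairwise:
3 ^ 23 = 20
20 ^ 20 = 0
The nim-sum is already 0, so every move leaves a nonzero nim-sum — there are no winning moves.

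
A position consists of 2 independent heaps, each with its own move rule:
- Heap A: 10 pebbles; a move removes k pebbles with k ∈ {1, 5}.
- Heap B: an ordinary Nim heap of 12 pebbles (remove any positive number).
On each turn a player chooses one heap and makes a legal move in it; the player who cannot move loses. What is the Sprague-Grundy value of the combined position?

Grundy values for heap A (subtraction set {1, 5}):
g(0) = mex{} = 0
g(1) = mex{0} = 1
g(2) = mex{1} = 0
g(3) = mex{0} = 1
g(4) = mex{1} = 0
g(5) = mex{0} = 1
g(6) = mex{1} = 0
g(7) = mex{0} = 1
g(8) = mex{1} = 0
g(9) = mex{0} = 1
g(10) = mex{1} = 0
So g(10) = 0.
Heap B is a plain Nim heap of size 12, so its Grundy value is 12.
The value of a disjunctive sum is the nim-sum of the parts.
Combined value = 0 ⊕ 12 = 12.

12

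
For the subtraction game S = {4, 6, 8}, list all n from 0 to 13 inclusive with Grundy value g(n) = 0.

0, 1, 2, 3, 12, 13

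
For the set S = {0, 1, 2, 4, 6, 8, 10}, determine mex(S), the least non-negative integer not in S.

3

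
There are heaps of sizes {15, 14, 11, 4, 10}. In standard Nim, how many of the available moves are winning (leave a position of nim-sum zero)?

3

Compute the nim-sum pairwise:
15 ⊕ 14 = 1
1 ⊕ 11 = 10
10 ⊕ 4 = 14
14 ⊕ 10 = 4
The overall nim-sum is X = 4. A heap of size p has a winning move iff p XOR X < p (reduce it to p XOR X).
  15: 15 XOR 4 = 11 < 15 — winning move (to 11).
  14: 14 XOR 4 = 10 < 14 — winning move (to 10).
  11: 11 XOR 4 = 15 ≥ 11 — no move.
  4: 4 XOR 4 = 0 < 4 — winning move (to 0).
  10: 10 XOR 4 = 14 ≥ 10 — no move.
That gives 3 winning moves.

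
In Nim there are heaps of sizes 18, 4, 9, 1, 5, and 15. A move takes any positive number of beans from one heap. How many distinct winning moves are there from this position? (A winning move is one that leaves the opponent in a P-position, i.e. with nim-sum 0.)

1

Compute the nim-sum pairwise:
18 ^ 4 = 22
22 ^ 9 = 31
31 ^ 1 = 30
30 ^ 5 = 27
27 ^ 15 = 20
The overall nim-sum is X = 20. A heap of size p has a winning move iff p XOR X < p (reduce it to p XOR X).
  18: 18 XOR 20 = 6 < 18 — winning move (to 6).
  4: 4 XOR 20 = 16 ≥ 4 — no move.
  9: 9 XOR 20 = 29 ≥ 9 — no move.
  1: 1 XOR 20 = 21 ≥ 1 — no move.
  5: 5 XOR 20 = 17 ≥ 5 — no move.
  15: 15 XOR 20 = 27 ≥ 15 — no move.
That gives 1 winning move.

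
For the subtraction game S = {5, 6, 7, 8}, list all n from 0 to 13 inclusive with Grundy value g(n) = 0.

0, 1, 2, 3, 4, 13

Compute g(0), g(1), … for moves {5, 6, 7, 8}:
k:     0  1  2  3  4  5  6  7  8  9 10 11 12 13
g(k):  0  0  0  0  0  1  1  1  1  1  2  2  2  0
The P-positions (g = 0) in 0..13 are 0, 1, 2, 3, 4, 13.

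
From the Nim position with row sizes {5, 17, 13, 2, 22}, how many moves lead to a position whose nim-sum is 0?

Compute the nim-sum pairwise:
5 ⊕ 17 = 20
20 ⊕ 13 = 25
25 ⊕ 2 = 27
27 ⊕ 22 = 13
The overall nim-sum is X = 13. A row of size p has a winning move iff p XOR X < p (reduce it to p XOR X).
  5: 5 XOR 13 = 8 ≥ 5 — no move.
  17: 17 XOR 13 = 28 ≥ 17 — no move.
  13: 13 XOR 13 = 0 < 13 — winning move (to 0).
  2: 2 XOR 13 = 15 ≥ 2 — no move.
  22: 22 XOR 13 = 27 ≥ 22 — no move.
That gives 1 winning move.

1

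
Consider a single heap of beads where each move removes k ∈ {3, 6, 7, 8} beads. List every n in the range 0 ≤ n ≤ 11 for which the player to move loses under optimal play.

Build the Grundy sequence with g(k) = mex{g(k−s) : s ∈ {3, 6, 7, 8}, s ≤ k}:
k:     0  1  2  3  4  5  6  7  8  9 10 11
g(k):  0  0  0  1  1  1  2  2  2  3  3  0
The P-positions (g = 0) in 0..11 are 0, 1, 2, 11.

0, 1, 2, 11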